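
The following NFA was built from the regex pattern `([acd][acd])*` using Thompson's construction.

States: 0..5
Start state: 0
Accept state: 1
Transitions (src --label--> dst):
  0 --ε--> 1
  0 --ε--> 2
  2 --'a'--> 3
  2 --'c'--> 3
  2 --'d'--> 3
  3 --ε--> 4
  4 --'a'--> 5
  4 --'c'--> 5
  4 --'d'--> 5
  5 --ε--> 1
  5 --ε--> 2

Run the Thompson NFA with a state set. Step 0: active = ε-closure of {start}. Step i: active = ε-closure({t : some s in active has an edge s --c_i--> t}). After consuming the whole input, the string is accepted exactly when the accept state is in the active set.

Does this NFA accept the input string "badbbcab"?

start: ε-closure({0}) = {0,1,2}
'b' @ 1: {}  — no active states
rest 'adbbcab' ignored (set empty)
end set {} — state 1 not in

Answer: REJECT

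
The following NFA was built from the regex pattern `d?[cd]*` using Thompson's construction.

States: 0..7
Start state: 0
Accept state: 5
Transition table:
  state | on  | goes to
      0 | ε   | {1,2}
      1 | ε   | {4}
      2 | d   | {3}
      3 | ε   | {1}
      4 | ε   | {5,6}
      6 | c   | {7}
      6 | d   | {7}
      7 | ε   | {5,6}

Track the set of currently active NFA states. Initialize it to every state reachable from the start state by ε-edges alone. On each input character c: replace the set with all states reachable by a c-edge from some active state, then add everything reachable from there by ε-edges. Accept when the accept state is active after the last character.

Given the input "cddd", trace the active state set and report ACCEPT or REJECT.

start: ε-closure({0}) = {0,1,2,4,5,6}
'c' @ 1: {5,6,7}  ✓accept
'd' @ 2: {5,6,7}  ✓accept
'd' @ 3: {5,6,7}  ✓accept
'd' @ 4: {5,6,7}  ✓accept
end set {5,6,7} — state 5 in

Answer: ACCEPT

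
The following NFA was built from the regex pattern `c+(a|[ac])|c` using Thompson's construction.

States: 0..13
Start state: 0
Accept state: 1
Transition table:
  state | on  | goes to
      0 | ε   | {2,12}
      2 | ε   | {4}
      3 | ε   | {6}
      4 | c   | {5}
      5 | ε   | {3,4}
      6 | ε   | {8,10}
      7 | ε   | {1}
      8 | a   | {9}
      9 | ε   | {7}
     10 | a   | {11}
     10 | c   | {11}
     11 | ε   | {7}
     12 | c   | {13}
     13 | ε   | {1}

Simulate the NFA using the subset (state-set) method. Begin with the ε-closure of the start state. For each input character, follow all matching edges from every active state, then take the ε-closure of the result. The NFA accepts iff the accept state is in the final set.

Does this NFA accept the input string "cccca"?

initial (ε-close {0}): {0,2,4,12}
'c' @ 1: {1,3,4,5,6,8,10,13}  (accept∈set)
'c' @ 2: {1,3,4,5,6,7,8,10,11}  (accept∈set)
'c' @ 3: {1,3,4,5,6,7,8,10,11}  (accept∈set)
'c' @ 4: {1,3,4,5,6,7,8,10,11}  (accept∈set)
'a' @ 5: {1,7,9,11}  (accept∈set)
final: {1,7,9,11}; accept 1 in set

Answer: ACCEPT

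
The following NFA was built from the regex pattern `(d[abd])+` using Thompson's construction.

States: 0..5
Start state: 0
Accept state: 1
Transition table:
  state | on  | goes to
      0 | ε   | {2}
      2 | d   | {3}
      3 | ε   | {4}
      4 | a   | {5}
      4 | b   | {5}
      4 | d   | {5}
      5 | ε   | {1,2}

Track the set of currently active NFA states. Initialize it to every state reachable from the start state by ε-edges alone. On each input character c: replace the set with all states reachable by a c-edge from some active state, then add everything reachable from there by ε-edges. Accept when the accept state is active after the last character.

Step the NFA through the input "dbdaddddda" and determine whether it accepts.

start: ε-closure({0}) = {0,2}
'd' @ 1: {3,4}
'b' @ 2: {1,2,5}  ✓accept
'd' @ 3: {3,4}
'a' @ 4: {1,2,5}  ✓accept
'd' @ 5: {3,4}
'd' @ 6: {1,2,5}  ✓accept
'd' @ 7: {3,4}
'd' @ 8: {1,2,5}  ✓accept
'd' @ 9: {3,4}
'a' @ 10: {1,2,5}  ✓accept
final: {1,2,5}; accept 1 in set

Answer: ACCEPT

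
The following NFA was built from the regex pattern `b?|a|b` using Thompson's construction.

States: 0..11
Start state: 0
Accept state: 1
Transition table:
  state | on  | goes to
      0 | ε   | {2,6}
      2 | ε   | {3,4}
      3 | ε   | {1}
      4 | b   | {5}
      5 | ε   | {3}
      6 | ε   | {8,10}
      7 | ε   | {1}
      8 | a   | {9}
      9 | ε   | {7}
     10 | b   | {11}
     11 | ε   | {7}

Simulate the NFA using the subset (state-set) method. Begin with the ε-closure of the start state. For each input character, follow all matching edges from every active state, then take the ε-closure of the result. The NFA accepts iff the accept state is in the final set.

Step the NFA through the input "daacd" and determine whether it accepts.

S₀ = ε-closure({0}) = {0,1,2,3,4,6,8,10}
'd' @ 1: {}  — state set empty
rest 'aacd' ignored (set empty)
final: {}; accept 1 not in set

Answer: REJECT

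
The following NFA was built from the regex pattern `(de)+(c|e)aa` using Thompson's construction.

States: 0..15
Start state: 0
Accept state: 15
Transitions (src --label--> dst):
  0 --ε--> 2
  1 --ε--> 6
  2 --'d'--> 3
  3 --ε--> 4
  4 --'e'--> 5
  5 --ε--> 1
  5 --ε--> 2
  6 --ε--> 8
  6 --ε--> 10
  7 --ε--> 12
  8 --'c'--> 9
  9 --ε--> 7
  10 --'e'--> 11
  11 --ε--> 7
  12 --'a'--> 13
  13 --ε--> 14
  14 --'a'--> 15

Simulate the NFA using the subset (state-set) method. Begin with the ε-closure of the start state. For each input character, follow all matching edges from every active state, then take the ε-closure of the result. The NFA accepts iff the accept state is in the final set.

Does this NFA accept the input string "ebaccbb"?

initial (ε-close {0}): {0,2}
'e' @ 1: {}  — dead — no transitions
rest 'baccbb' ignored (set empty)
final: {}; accept 15 not in set

Answer: REJECT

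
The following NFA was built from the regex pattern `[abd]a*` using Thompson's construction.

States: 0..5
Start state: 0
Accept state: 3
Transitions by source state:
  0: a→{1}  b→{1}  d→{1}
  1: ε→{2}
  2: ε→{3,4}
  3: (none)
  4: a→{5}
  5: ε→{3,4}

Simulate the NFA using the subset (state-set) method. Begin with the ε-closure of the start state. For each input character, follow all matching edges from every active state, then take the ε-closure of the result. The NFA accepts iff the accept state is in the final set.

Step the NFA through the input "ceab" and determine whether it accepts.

Answer: REJECT

Steps:
S₀ = ε-closure({0}) = {0}
'c' @ 1: {}  — state set empty
rest 'eab' ignored (set empty)
end set {} — state 3 not in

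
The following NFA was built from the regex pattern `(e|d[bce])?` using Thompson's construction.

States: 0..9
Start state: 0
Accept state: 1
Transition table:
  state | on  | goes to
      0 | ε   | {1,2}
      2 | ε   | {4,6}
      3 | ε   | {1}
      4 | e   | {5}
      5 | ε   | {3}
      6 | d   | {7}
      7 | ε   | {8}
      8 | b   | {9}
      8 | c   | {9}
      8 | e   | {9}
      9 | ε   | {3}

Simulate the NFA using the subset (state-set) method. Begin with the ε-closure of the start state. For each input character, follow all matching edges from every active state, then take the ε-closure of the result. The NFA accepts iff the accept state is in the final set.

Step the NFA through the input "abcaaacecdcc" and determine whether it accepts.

S₀ = ε-closure({0}) = {0,1,2,4,6}
'a' @ 1: {}  — no active states
rest 'bcaaacecdcc' ignored (set empty)
final: {}; accept 1 not in set

Answer: REJECT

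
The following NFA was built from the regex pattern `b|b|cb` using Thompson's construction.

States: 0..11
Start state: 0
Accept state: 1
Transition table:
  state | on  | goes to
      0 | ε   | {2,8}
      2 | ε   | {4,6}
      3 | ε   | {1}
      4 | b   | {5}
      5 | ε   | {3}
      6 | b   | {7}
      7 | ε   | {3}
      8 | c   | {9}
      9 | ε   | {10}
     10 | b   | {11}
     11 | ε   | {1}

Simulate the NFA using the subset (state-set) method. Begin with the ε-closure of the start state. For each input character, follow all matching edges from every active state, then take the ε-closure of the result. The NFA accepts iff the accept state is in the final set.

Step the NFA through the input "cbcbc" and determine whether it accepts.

Answer: REJECT

Derivation:
start: ε-closure({0}) = {0,2,4,6,8}
'c' @ 1: {9,10}
'b' @ 2: {1,11}  (accept∈set)
'c' @ 3: {}  — no active states
rest 'bc' ignored (set empty)
final: {}; accept 1 not in set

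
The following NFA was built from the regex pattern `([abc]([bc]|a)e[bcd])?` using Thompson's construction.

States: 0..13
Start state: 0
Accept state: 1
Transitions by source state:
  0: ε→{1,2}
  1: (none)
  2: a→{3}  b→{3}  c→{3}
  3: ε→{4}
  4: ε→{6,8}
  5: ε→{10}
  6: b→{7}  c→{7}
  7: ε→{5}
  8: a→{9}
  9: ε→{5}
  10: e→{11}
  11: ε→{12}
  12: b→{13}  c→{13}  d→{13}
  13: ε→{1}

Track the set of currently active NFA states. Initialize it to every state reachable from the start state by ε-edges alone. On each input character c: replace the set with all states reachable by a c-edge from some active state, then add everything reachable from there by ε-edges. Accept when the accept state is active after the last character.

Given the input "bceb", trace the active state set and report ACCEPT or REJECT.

S₀ = ε-closure({0}) = {0,1,2}
'b' @ 1: {3,4,6,8}
'c' @ 2: {5,7,10}
'e' @ 3: {11,12}
'b' @ 4: {1,13}  (accept∈set)
final: {1,13}; accept 1 in set

Answer: ACCEPT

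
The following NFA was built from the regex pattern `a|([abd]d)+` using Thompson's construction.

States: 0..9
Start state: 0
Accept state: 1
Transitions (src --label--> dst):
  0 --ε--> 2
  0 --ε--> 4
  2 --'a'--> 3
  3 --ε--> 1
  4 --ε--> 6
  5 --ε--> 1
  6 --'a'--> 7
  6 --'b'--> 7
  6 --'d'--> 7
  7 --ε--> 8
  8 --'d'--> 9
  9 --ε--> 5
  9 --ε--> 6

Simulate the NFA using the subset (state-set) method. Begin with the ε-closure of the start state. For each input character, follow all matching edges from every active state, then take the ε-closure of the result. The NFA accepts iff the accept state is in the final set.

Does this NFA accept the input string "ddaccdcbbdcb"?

Answer: REJECT

Trace:
start: ε-closure({0}) = {0,2,4,6}
'd' @ 1: {7,8}
'd' @ 2: {1,5,6,9}  ✓accept
'a' @ 3: {7,8}
'c' @ 4: {}  — no active states
rest 'cdcbbdcb' ignored (set empty)
after full input: {}  (accept=1 not in)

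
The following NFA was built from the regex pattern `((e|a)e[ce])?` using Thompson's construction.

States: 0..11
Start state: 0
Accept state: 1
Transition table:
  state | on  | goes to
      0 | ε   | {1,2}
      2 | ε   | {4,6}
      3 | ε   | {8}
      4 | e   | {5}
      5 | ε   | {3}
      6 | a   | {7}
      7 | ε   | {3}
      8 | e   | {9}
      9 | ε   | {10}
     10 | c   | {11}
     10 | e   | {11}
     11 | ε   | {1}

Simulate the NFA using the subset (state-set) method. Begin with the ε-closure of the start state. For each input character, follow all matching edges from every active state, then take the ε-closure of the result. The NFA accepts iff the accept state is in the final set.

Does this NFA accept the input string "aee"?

Answer: ACCEPT

Derivation:
initial (ε-close {0}): {0,1,2,4,6}
'a' @ 1: {3,7,8}
'e' @ 2: {9,10}
'e' @ 3: {1,11}  [accepting]
end set {1,11} — state 1 in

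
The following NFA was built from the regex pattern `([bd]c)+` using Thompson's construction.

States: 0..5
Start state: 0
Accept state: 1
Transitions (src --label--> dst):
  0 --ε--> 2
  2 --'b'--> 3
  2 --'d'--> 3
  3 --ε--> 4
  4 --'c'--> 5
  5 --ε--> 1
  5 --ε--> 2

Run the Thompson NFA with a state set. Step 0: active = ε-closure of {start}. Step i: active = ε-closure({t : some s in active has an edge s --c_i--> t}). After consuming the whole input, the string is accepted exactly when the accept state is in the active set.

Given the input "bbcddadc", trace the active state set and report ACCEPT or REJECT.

S₀ = ε-closure({0}) = {0,2}
'b' @ 1: {3,4}
'b' @ 2: {}  — state set empty
rest 'cddadc' ignored (set empty)
final: {}; accept 1 not in set

Answer: REJECT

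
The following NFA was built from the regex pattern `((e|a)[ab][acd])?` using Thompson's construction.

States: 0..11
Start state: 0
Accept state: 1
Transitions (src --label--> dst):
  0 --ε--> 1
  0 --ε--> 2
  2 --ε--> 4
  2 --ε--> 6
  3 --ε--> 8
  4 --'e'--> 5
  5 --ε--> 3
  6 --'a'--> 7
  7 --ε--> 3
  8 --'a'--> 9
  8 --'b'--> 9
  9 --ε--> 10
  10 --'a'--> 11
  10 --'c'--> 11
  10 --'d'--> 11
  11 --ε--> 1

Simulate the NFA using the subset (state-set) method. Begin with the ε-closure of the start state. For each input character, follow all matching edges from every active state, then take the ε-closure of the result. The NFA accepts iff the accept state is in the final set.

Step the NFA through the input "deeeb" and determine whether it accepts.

Answer: REJECT

Steps:
S₀ = ε-closure({0}) = {0,1,2,4,6}
'd' @ 1: {}  — state set empty
rest 'eeeb' ignored (set empty)
after full input: {}  (accept=1 not in)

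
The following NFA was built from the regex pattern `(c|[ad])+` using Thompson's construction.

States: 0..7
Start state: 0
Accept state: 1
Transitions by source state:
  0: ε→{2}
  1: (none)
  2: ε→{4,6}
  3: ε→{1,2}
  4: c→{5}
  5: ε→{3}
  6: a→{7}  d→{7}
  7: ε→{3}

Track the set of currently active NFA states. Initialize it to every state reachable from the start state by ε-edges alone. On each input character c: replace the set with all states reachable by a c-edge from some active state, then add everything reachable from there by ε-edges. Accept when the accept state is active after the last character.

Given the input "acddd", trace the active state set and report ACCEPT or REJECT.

initial (ε-close {0}): {0,2,4,6}
'a' @ 1: {1,2,3,4,6,7}  ✓accept
'c' @ 2: {1,2,3,4,5,6}  ✓accept
'd' @ 3: {1,2,3,4,6,7}  ✓accept
'd' @ 4: {1,2,3,4,6,7}  ✓accept
'd' @ 5: {1,2,3,4,6,7}  ✓accept
after full input: {1,2,3,4,6,7}  (accept=1 in)

Answer: ACCEPT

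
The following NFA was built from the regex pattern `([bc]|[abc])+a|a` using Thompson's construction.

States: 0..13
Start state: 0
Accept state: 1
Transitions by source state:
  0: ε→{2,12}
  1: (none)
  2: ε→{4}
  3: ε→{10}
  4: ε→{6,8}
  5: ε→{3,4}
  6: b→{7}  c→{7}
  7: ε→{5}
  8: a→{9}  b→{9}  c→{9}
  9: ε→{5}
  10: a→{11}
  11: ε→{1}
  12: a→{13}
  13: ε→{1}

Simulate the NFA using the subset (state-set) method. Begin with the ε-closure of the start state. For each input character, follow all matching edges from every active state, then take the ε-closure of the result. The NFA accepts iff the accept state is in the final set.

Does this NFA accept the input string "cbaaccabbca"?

Answer: ACCEPT

Derivation:
initial (ε-close {0}): {0,2,4,6,8,12}
'c' @ 1: {3,4,5,6,7,8,9,10}
'b' @ 2: {3,4,5,6,7,8,9,10}
'a' @ 3: {1,3,4,5,6,8,9,10,11}  (accept∈set)
'a' @ 4: {1,3,4,5,6,8,9,10,11}  (accept∈set)
'c' @ 5: {3,4,5,6,7,8,9,10}
'c' @ 6: {3,4,5,6,7,8,9,10}
'a' @ 7: {1,3,4,5,6,8,9,10,11}  (accept∈set)
'b' @ 8: {3,4,5,6,7,8,9,10}
'b' @ 9: {3,4,5,6,7,8,9,10}
'c' @ 10: {3,4,5,6,7,8,9,10}
'a' @ 11: {1,3,4,5,6,8,9,10,11}  (accept∈set)
end set {1,3,4,5,6,8,9,10,11} — state 1 in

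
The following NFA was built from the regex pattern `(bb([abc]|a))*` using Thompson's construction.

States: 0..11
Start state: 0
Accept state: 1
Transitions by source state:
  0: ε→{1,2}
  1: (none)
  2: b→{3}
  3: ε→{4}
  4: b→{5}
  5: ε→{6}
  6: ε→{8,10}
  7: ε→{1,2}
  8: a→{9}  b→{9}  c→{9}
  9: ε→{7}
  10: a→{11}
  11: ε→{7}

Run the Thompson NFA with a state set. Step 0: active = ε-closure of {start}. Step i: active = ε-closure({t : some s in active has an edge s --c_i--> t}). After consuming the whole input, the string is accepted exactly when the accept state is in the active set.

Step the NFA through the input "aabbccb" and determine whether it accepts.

Answer: REJECT

Trace:
S₀ = ε-closure({0}) = {0,1,2}
'a' @ 1: {}  — no active states
rest 'abbccb' ignored (set empty)
final: {}; accept 1 not in set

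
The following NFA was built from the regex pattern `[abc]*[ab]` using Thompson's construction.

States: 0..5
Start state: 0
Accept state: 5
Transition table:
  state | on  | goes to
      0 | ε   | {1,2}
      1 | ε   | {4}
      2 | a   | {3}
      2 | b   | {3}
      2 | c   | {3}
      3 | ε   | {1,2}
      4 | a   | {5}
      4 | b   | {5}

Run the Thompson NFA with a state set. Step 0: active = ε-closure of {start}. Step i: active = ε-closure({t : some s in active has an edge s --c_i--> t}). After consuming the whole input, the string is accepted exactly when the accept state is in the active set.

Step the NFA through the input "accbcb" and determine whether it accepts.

Answer: ACCEPT

Derivation:
start: ε-closure({0}) = {0,1,2,4}
'a' @ 1: {1,2,3,4,5}  [accepting]
'c' @ 2: {1,2,3,4}
'c' @ 3: {1,2,3,4}
'b' @ 4: {1,2,3,4,5}  [accepting]
'c' @ 5: {1,2,3,4}
'b' @ 6: {1,2,3,4,5}  [accepting]
end set {1,2,3,4,5} — state 5 in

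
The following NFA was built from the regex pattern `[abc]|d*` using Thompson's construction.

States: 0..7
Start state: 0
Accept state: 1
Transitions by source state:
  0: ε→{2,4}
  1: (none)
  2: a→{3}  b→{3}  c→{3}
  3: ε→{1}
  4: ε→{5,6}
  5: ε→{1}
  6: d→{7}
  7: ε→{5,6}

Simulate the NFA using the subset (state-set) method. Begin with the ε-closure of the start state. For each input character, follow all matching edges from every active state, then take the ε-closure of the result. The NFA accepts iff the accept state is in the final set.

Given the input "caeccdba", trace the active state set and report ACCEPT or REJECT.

start: ε-closure({0}) = {0,1,2,4,5,6}
'c' @ 1: {1,3}  ✓accept
'a' @ 2: {}  — no active states
rest 'eccdba' ignored (set empty)
final: {}; accept 1 not in set

Answer: REJECT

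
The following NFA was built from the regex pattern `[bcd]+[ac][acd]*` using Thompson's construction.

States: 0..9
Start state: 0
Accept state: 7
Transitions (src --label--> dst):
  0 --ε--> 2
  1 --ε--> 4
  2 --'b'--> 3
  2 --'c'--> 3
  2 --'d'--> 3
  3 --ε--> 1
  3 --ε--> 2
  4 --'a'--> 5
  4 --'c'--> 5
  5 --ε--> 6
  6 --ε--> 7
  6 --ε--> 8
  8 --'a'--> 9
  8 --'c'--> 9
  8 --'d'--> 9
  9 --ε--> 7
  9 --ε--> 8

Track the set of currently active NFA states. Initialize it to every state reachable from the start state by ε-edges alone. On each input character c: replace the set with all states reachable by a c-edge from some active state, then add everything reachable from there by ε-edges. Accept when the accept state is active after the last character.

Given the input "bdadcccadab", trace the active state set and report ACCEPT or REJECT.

start: ε-closure({0}) = {0,2}
'b' @ 1: {1,2,3,4}
'd' @ 2: {1,2,3,4}
'a' @ 3: {5,6,7,8}  (accept∈set)
'd' @ 4: {7,8,9}  (accept∈set)
'c' @ 5: {7,8,9}  (accept∈set)
'c' @ 6: {7,8,9}  (accept∈set)
'c' @ 7: {7,8,9}  (accept∈set)
'a' @ 8: {7,8,9}  (accept∈set)
'd' @ 9: {7,8,9}  (accept∈set)
'a' @ 10: {7,8,9}  (accept∈set)
'b' @ 11: {}  — dead — no transitions
after full input: {}  (accept=7 not in)

Answer: REJECT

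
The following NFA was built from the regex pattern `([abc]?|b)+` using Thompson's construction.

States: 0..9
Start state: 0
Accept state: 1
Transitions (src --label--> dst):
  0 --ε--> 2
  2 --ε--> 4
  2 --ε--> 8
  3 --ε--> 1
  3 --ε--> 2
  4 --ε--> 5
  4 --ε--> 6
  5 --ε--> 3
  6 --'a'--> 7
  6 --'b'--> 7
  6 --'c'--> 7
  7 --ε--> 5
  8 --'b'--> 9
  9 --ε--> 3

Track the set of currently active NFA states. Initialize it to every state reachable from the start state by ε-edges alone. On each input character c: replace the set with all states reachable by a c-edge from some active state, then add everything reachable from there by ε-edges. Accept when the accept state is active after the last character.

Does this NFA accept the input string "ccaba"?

start: ε-closure({0}) = {0,1,2,3,4,5,6,8}
'c' @ 1: {1,2,3,4,5,6,7,8}  (accept∈set)
'c' @ 2: {1,2,3,4,5,6,7,8}  (accept∈set)
'a' @ 3: {1,2,3,4,5,6,7,8}  (accept∈set)
'b' @ 4: {1,2,3,4,5,6,7,8,9}  (accept∈set)
'a' @ 5: {1,2,3,4,5,6,7,8}  (accept∈set)
final: {1,2,3,4,5,6,7,8}; accept 1 in set

Answer: ACCEPT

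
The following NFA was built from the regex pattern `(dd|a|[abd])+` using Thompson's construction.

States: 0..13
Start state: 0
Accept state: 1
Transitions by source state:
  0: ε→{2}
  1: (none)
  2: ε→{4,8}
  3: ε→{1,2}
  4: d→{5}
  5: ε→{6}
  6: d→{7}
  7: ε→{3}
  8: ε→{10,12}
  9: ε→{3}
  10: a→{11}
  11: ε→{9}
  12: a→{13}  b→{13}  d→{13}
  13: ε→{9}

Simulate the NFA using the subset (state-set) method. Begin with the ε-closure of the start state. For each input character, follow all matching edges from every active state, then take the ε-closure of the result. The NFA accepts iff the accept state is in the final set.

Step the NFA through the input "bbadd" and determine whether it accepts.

Answer: ACCEPT

Steps:
S₀ = ε-closure({0}) = {0,2,4,8,10,12}
'b' @ 1: {1,2,3,4,8,9,10,12,13}  [accepting]
'b' @ 2: {1,2,3,4,8,9,10,12,13}  [accepting]
'a' @ 3: {1,2,3,4,8,9,10,11,12,13}  [accepting]
'd' @ 4: {1,2,3,4,5,6,8,9,10,12,13}  [accepting]
'd' @ 5: {1,2,3,4,5,6,7,8,9,10,12,13}  [accepting]
final: {1,2,3,4,5,6,7,8,9,10,12,13}; accept 1 in set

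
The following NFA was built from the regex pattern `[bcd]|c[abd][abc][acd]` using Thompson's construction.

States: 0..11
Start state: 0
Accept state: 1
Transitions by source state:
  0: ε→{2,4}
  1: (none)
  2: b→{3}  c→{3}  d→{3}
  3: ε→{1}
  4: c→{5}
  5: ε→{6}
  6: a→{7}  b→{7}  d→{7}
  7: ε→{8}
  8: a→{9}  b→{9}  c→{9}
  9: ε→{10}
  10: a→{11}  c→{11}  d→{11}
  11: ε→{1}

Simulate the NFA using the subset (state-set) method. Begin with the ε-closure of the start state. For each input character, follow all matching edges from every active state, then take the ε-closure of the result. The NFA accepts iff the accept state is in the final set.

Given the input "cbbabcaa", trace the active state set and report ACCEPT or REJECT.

S₀ = ε-closure({0}) = {0,2,4}
'c' @ 1: {1,3,5,6}  (accept∈set)
'b' @ 2: {7,8}
'b' @ 3: {9,10}
'a' @ 4: {1,11}  (accept∈set)
'b' @ 5: {}  — state set empty
rest 'caa' ignored (set empty)
final: {}; accept 1 not in set

Answer: REJECT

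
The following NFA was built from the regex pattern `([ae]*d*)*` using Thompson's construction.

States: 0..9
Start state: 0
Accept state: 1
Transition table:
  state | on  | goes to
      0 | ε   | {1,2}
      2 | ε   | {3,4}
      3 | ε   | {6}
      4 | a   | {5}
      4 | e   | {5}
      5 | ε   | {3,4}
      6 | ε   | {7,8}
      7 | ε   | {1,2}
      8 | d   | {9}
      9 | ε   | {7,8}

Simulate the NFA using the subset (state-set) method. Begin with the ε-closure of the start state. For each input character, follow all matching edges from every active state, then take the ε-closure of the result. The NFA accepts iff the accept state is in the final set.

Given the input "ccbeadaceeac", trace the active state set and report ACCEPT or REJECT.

S₀ = ε-closure({0}) = {0,1,2,3,4,6,7,8}
'c' @ 1: {}  — state set empty
rest 'cbeadaceeac' ignored (set empty)
end set {} — state 1 not in

Answer: REJECT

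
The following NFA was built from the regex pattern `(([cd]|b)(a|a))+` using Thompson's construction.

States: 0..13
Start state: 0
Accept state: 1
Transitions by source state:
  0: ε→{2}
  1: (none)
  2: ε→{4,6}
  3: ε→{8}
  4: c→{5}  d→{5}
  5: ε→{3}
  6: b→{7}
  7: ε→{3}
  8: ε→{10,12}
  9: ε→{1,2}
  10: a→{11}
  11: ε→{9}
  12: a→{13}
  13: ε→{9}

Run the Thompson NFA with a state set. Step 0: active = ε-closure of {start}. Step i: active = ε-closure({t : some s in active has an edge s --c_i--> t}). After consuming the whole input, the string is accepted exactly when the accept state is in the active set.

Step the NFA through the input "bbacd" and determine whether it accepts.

initial (ε-close {0}): {0,2,4,6}
'b' @ 1: {3,7,8,10,12}
'b' @ 2: {}  — state set empty
rest 'acd' ignored (set empty)
final: {}; accept 1 not in set

Answer: REJECT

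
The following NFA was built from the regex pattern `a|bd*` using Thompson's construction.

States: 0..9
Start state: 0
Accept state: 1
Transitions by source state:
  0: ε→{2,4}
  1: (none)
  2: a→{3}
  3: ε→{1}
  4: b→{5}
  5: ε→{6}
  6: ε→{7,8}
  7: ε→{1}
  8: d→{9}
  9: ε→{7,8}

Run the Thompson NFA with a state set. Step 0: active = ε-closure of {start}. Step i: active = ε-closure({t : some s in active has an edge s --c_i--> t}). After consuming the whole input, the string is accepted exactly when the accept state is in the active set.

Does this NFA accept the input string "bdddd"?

initial (ε-close {0}): {0,2,4}
'b' @ 1: {1,5,6,7,8}  (accept∈set)
'd' @ 2: {1,7,8,9}  (accept∈set)
'd' @ 3: {1,7,8,9}  (accept∈set)
'd' @ 4: {1,7,8,9}  (accept∈set)
'd' @ 5: {1,7,8,9}  (accept∈set)
final: {1,7,8,9}; accept 1 in set

Answer: ACCEPT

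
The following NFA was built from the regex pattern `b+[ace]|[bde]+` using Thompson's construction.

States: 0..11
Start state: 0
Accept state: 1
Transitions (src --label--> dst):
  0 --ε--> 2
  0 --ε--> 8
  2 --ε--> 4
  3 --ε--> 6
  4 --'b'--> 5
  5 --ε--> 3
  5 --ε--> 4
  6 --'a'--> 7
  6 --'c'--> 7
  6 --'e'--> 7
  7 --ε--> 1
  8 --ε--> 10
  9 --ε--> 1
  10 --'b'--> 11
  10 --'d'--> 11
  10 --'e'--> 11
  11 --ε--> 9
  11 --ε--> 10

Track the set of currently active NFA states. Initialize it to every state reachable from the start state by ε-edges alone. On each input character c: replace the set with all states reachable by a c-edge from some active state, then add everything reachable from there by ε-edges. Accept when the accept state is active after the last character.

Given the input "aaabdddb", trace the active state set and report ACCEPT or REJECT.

S₀ = ε-closure({0}) = {0,2,4,8,10}
'a' @ 1: {}  — no active states
rest 'aabdddb' ignored (set empty)
after full input: {}  (accept=1 not in)

Answer: REJECT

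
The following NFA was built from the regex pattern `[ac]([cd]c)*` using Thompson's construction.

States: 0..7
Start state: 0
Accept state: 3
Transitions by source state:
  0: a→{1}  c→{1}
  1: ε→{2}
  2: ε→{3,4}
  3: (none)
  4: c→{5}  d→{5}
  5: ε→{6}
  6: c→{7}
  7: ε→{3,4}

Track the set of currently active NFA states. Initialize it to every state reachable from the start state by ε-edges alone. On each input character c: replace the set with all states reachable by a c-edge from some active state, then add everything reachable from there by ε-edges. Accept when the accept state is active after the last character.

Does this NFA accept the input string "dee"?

S₀ = ε-closure({0}) = {0}
'd' @ 1: {}  — dead — no transitions
rest 'ee' ignored (set empty)
final: {}; accept 3 not in set

Answer: REJECT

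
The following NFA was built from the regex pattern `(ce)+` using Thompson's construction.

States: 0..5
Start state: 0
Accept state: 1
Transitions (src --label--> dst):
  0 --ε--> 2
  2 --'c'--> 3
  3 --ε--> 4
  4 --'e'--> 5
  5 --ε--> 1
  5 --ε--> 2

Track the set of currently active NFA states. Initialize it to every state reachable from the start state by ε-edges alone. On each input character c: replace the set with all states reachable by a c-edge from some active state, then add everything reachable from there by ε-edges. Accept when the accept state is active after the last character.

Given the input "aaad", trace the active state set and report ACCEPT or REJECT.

S₀ = ε-closure({0}) = {0,2}
'a' @ 1: {}  — no active states
rest 'aad' ignored (set empty)
final: {}; accept 1 not in set

Answer: REJECT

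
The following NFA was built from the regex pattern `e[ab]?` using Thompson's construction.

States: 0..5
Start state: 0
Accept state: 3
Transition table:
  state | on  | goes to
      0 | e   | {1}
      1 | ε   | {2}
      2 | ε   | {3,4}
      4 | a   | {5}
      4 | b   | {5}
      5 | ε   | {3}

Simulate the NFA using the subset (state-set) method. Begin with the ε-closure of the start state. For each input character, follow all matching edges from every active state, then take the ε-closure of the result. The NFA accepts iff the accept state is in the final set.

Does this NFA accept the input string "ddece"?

Answer: REJECT

Steps:
S₀ = ε-closure({0}) = {0}
'd' @ 1: {}  — no active states
rest 'dece' ignored (set empty)
end set {} — state 3 not in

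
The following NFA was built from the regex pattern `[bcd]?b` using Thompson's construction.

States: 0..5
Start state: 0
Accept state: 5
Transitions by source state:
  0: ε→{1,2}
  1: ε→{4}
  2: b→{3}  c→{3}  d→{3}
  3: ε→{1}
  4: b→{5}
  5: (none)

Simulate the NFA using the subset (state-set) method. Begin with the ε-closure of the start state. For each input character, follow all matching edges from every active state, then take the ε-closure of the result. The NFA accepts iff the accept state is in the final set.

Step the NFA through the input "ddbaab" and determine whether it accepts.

initial (ε-close {0}): {0,1,2,4}
'd' @ 1: {1,3,4}
'd' @ 2: {}  — state set empty
rest 'baab' ignored (set empty)
after full input: {}  (accept=5 not in)

Answer: REJECT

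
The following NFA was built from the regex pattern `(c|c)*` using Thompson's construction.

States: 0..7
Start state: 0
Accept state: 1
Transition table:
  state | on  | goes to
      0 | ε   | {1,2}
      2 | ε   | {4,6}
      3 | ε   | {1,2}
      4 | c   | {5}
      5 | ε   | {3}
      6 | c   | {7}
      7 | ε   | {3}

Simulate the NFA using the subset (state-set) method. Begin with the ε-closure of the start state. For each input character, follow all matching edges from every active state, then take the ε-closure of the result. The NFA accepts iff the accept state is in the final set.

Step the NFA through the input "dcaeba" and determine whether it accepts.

S₀ = ε-closure({0}) = {0,1,2,4,6}
'd' @ 1: {}  — dead — no transitions
rest 'caeba' ignored (set empty)
end set {} — state 1 not in

Answer: REJECT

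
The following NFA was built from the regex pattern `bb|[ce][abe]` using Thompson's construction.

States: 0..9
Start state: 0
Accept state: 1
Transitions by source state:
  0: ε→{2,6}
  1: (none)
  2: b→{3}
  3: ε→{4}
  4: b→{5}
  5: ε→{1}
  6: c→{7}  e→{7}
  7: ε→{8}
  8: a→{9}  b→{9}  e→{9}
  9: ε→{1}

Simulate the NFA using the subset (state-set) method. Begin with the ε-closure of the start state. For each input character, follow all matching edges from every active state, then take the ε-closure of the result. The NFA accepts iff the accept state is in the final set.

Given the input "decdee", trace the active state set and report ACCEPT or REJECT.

initial (ε-close {0}): {0,2,6}
'd' @ 1: {}  — dead — no transitions
rest 'ecdee' ignored (set empty)
final: {}; accept 1 not in set

Answer: REJECT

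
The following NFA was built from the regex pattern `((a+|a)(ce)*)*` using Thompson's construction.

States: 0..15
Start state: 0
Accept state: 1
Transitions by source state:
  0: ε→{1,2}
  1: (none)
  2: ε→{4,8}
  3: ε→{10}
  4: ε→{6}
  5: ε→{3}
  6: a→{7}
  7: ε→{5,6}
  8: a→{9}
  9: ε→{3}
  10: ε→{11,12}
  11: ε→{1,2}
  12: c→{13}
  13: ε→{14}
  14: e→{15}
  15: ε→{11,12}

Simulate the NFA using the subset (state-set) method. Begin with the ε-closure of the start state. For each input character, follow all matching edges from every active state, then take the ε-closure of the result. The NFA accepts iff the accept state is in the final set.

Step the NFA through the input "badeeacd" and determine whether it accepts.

initial (ε-close {0}): {0,1,2,4,6,8}
'b' @ 1: {}  — no active states
rest 'adeeacd' ignored (set empty)
final: {}; accept 1 not in set

Answer: REJECT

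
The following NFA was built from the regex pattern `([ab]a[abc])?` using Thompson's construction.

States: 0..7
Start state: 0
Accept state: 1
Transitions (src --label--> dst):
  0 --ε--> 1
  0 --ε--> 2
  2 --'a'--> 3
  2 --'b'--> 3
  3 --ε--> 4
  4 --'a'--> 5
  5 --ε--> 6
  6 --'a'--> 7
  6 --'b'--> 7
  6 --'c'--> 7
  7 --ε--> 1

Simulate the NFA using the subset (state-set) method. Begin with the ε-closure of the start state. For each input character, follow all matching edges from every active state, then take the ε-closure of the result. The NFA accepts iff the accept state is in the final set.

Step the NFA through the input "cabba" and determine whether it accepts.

Answer: REJECT

Derivation:
initial (ε-close {0}): {0,1,2}
'c' @ 1: {}  — state set empty
rest 'abba' ignored (set empty)
after full input: {}  (accept=1 not in)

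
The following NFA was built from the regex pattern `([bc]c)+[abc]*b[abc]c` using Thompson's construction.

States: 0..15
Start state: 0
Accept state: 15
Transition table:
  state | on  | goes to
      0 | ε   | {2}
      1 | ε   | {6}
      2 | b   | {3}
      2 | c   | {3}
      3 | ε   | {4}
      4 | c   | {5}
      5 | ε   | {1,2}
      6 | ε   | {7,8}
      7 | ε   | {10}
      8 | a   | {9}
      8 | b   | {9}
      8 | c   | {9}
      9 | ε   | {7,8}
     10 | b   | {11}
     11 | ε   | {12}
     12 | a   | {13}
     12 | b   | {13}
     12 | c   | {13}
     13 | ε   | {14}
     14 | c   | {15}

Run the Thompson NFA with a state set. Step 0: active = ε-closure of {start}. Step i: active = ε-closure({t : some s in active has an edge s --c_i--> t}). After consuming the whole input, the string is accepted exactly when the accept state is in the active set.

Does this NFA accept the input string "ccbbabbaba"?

start: ε-closure({0}) = {0,2}
'c' @ 1: {3,4}
'c' @ 2: {1,2,5,6,7,8,10}
'b' @ 3: {3,4,7,8,9,10,11,12}
'b' @ 4: {7,8,9,10,11,12,13,14}
'a' @ 5: {7,8,9,10,13,14}
'b' @ 6: {7,8,9,10,11,12}
'b' @ 7: {7,8,9,10,11,12,13,14}
'a' @ 8: {7,8,9,10,13,14}
'b' @ 9: {7,8,9,10,11,12}
'a' @ 10: {7,8,9,10,13,14}
final: {7,8,9,10,13,14}; accept 15 not in set

Answer: REJECT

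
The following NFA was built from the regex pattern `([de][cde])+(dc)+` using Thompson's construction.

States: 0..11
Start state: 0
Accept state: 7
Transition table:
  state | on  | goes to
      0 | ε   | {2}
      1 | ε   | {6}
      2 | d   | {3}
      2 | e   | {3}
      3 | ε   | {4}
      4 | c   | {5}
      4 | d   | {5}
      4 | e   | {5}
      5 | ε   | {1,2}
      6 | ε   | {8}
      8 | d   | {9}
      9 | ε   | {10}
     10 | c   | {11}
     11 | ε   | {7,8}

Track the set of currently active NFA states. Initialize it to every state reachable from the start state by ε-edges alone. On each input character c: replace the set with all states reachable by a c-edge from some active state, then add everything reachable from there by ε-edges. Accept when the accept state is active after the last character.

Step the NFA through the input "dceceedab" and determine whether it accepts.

initial (ε-close {0}): {0,2}
'd' @ 1: {3,4}
'c' @ 2: {1,2,5,6,8}
'e' @ 3: {3,4}
'c' @ 4: {1,2,5,6,8}
'e' @ 5: {3,4}
'e' @ 6: {1,2,5,6,8}
'd' @ 7: {3,4,9,10}
'a' @ 8: {}  — no active states
rest 'b' ignored (set empty)
end set {} — state 7 not in

Answer: REJECT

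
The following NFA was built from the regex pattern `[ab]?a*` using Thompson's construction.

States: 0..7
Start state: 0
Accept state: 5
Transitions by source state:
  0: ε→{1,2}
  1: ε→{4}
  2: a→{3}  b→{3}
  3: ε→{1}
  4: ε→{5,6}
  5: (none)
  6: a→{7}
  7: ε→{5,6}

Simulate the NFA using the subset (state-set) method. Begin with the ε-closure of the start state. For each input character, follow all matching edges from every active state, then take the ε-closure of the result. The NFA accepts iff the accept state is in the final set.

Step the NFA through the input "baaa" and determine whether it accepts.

start: ε-closure({0}) = {0,1,2,4,5,6}
'b' @ 1: {1,3,4,5,6}  [accepting]
'a' @ 2: {5,6,7}  [accepting]
'a' @ 3: {5,6,7}  [accepting]
'a' @ 4: {5,6,7}  [accepting]
end set {5,6,7} — state 5 in

Answer: ACCEPT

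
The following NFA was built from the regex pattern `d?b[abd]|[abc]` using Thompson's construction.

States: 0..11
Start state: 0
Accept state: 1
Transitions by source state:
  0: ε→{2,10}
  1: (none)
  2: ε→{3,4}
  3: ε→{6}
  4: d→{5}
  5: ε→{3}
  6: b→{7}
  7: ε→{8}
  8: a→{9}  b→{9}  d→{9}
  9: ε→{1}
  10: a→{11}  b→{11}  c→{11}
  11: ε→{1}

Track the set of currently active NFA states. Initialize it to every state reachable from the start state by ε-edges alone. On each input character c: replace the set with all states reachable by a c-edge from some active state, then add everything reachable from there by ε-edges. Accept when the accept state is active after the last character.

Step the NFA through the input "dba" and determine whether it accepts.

S₀ = ε-closure({0}) = {0,2,3,4,6,10}
'd' @ 1: {3,5,6}
'b' @ 2: {7,8}
'a' @ 3: {1,9}  ✓accept
after full input: {1,9}  (accept=1 in)

Answer: ACCEPT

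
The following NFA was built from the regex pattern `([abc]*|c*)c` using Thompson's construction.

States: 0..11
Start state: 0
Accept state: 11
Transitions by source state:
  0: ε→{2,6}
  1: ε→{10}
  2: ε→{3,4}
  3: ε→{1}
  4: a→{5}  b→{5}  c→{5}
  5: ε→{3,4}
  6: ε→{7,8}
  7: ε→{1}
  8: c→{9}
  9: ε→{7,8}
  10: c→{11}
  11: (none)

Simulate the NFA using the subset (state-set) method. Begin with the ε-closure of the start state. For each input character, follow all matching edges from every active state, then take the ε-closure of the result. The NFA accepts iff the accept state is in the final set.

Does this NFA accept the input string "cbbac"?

Answer: ACCEPT

Trace:
start: ε-closure({0}) = {0,1,2,3,4,6,7,8,10}
'c' @ 1: {1,3,4,5,7,8,9,10,11}  (accept∈set)
'b' @ 2: {1,3,4,5,10}
'b' @ 3: {1,3,4,5,10}
'a' @ 4: {1,3,4,5,10}
'c' @ 5: {1,3,4,5,10,11}  (accept∈set)
end set {1,3,4,5,10,11} — state 11 in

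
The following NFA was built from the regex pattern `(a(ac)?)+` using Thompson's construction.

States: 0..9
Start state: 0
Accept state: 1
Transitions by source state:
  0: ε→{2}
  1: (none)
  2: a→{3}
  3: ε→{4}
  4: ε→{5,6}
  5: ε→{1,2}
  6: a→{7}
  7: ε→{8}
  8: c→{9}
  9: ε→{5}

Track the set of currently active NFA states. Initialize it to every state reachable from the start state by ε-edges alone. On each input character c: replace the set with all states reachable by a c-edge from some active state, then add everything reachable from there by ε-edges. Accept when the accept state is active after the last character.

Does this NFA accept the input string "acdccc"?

Answer: REJECT

Trace:
start: ε-closure({0}) = {0,2}
'a' @ 1: {1,2,3,4,5,6}  [accepting]
'c' @ 2: {}  — state set empty
rest 'dccc' ignored (set empty)
end set {} — state 1 not in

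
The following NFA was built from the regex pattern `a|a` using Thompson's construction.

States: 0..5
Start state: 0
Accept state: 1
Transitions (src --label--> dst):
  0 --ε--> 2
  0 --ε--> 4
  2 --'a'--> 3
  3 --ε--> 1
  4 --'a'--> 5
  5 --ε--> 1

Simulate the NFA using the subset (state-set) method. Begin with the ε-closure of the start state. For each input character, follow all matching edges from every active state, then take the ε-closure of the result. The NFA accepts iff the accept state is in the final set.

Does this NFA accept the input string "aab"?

Answer: REJECT

Derivation:
start: ε-closure({0}) = {0,2,4}
'a' @ 1: {1,3,5}  [accepting]
'a' @ 2: {}  — dead — no transitions
rest 'b' ignored (set empty)
after full input: {}  (accept=1 not in)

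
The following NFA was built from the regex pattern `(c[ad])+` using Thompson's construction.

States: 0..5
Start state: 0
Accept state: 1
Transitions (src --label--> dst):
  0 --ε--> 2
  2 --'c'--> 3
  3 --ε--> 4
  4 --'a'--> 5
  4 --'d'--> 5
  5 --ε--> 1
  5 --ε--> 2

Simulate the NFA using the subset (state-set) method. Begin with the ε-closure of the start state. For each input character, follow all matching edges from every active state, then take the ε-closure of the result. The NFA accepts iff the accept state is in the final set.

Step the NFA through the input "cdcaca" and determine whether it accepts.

S₀ = ε-closure({0}) = {0,2}
'c' @ 1: {3,4}
'd' @ 2: {1,2,5}  ✓accept
'c' @ 3: {3,4}
'a' @ 4: {1,2,5}  ✓accept
'c' @ 5: {3,4}
'a' @ 6: {1,2,5}  ✓accept
end set {1,2,5} — state 1 in

Answer: ACCEPT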